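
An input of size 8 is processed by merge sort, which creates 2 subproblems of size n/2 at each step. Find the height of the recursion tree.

For divide and conquer with division factor 2:

Problem sizes at each level:
Level 0: 8
Level 1: 4
Level 2: 2
Level 3: 1

The root is level 0 and the size-1 base case is level 3 (the tree spans levels 0 through 3, i.e. 4 levels counting the root), so the depth is the number of divisions: log_2(8) = 3

The recursion tree depth is log_2(8) = 3. At each level, the problem size is divided by 2, so it takes 3 divisions to reduce to a base case of size 1. The algorithm makes 2 recursive calls at each level.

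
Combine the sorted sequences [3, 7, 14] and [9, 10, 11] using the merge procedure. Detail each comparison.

Merging process:

Compare 3 vs 9: take 3 from left. Merged: [3]
Compare 7 vs 9: take 7 from left. Merged: [3, 7]
Compare 14 vs 9: take 9 from right. Merged: [3, 7, 9]
Compare 14 vs 10: take 10 from right. Merged: [3, 7, 9, 10]
Compare 14 vs 11: take 11 from right. Merged: [3, 7, 9, 10, 11]
Append remaining from left: [14]. Merged: [3, 7, 9, 10, 11, 14]

Final merged array: [3, 7, 9, 10, 11, 14]
Total comparisons: 5

The merged array is [3, 7, 9, 10, 11, 14], requiring 5 comparisons. The merge step runs in O(n) time where n is the total number of elements.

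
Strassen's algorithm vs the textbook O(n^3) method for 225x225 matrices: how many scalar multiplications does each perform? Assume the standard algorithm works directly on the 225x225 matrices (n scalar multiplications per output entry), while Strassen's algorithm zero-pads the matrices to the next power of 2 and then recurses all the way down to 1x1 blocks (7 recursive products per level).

Matrix multiplication for 225x225 matrices:

Strassen's algorithm requires power-of-2 dimensions. Pad 225x225 to 256x256 (next power of 2).

Standard algorithm: 225^3 = 11390625 multiplications
Strassen's algorithm: 7^(log2(256)) = 7^8 = 5764801 multiplications
Savings: 11390625 - 5764801 = 5625824 multiplications

Standard: 11390625 multiplications (225^3). Strassen: 5764801 multiplications (7^8, after padding to 256x256). Strassen reduces 8 recursive multiplications to 7 at each level.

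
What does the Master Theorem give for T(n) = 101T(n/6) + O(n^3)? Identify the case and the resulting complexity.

Master Theorem for T(n) = 101T(n/6) + O(n^3):

a = 101, b = 6, c = 3
log_b(a) = log_6(101) = 2.5757

Case 3: c = 3 > log_6(101) = 2.5757
T(n) = O(n^3) = O(n^3)

For T(n) = 101T(n/6) + O(n^3): log_6(101) = 2.5757. This is Case 3 of the Master Theorem (c > log_b(a), work dominated by root), giving O(n^3).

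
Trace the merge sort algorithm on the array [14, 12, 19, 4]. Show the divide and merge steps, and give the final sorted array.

Merge sort trace:

Split: [14, 12, 19, 4] -> [14, 12] and [19, 4]
  Split: [14, 12] -> [14] and [12]
  Merge: [14] + [12] -> [12, 14]
  Split: [19, 4] -> [19] and [4]
  Merge: [19] + [4] -> [4, 19]
Merge: [12, 14] + [4, 19] -> [4, 12, 14, 19]

Final sorted array: [4, 12, 14, 19]

The merge sort proceeds by recursively splitting the array and merging sorted halves.
After all merges, the sorted array is [4, 12, 14, 19].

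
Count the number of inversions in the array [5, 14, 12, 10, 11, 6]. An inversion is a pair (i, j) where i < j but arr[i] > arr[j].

Finding inversions in [5, 14, 12, 10, 11, 6]:

(1, 2): arr[1]=14 > arr[2]=12
(1, 3): arr[1]=14 > arr[3]=10
(1, 4): arr[1]=14 > arr[4]=11
(1, 5): arr[1]=14 > arr[5]=6
(2, 3): arr[2]=12 > arr[3]=10
(2, 4): arr[2]=12 > arr[4]=11
(2, 5): arr[2]=12 > arr[5]=6
(3, 5): arr[3]=10 > arr[5]=6
(4, 5): arr[4]=11 > arr[5]=6

Total inversions: 9

The array has 9 inversion(s): (1,2), (1,3), (1,4), (1,5), (2,3), (2,4), (2,5), (3,5), (4,5). Each pair (i,j) satisfies i < j and arr[i] > arr[j].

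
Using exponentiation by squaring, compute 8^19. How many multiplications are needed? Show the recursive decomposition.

Computing 8^19 by squaring (build up from 8^1; each line after the first costs one multiplication):

8^1 = 8
8^2 = (8^1)^2 = 8^2 = 64
8^4 = (8^2)^2 = 64^2 = 4096
8^8 = (8^4)^2 = 4096^2 = 16777216
8^9 = 8 * 8^8 = 8 * 16777216 = 134217728
8^18 = (8^9)^2 = 134217728^2 = 18014398509481984
8^19 = 8 * 8^18 = 8 * 18014398509481984 = 144115188075855872

Result: 144115188075855872
Multiplications needed: 6 (6 lines after 8^1)

8^19 = 144115188075855872. Using exponentiation by squaring, this requires 6 multiplications. The key idea: if the exponent is even, square the half-power; if odd, multiply by the base once.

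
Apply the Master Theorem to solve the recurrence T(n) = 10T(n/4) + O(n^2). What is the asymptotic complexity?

Master Theorem for T(n) = 10T(n/4) + O(n^2):

a = 10, b = 4, c = 2
log_b(a) = log_4(10) = 1.6610

Case 3: c = 2 > log_4(10) = 1.6610
T(n) = O(n^2) = O(n^2)

For T(n) = 10T(n/4) + O(n^2): log_4(10) = 1.6610. This is Case 3 of the Master Theorem (c > log_b(a), work dominated by root), giving O(n^2).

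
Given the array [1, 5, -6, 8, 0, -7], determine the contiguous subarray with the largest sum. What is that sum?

Using Kadane's algorithm on [1, 5, -6, 8, 0, -7]:

Scanning through the array:
Position 1 (value 5): max_ending_here = 6, max_so_far = 6
Position 2 (value -6): max_ending_here = 0, max_so_far = 6
Position 3 (value 8): max_ending_here = 8, max_so_far = 8
Position 4 (value 0): max_ending_here = 8, max_so_far = 8
Position 5 (value -7): max_ending_here = 1, max_so_far = 8

Maximum subarray: [1, 5, -6, 8]
Maximum sum: 8

The maximum subarray is [1, 5, -6, 8] with sum 8. This subarray runs from index 0 to index 3.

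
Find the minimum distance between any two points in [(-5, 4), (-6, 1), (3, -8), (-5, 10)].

Computing all pairwise distances among 4 points:

d((-5, 4), (-6, 1)) = 3.1623 <-- minimum
d((-5, 4), (3, -8)) = 14.4222
d((-5, 4), (-5, 10)) = 6.0
d((-6, 1), (3, -8)) = 12.7279
d((-6, 1), (-5, 10)) = 9.0554
d((3, -8), (-5, 10)) = 19.6977

Closest pair: (-5, 4) and (-6, 1) with distance 3.1623

The closest pair is (-5, 4) and (-6, 1) with Euclidean distance 3.1623. For 4 points, brute-force pairwise comparison is shown above. For large n, the divide-and-conquer algorithm (sort by x, recurse on halves, check the dividing strip) achieves O(n log n).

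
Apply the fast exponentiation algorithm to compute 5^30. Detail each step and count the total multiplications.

Computing 5^30 by squaring (build up from 5^1; each line after the first costs one multiplication):

5^1 = 5
5^2 = (5^1)^2 = 5^2 = 25
5^3 = 5 * 5^2 = 5 * 25 = 125
5^6 = (5^3)^2 = 125^2 = 15625
5^7 = 5 * 5^6 = 5 * 15625 = 78125
5^14 = (5^7)^2 = 78125^2 = 6103515625
5^15 = 5 * 5^14 = 5 * 6103515625 = 30517578125
5^30 = (5^15)^2 = 30517578125^2 = 931322574615478515625

Result: 931322574615478515625
Multiplications needed: 7 (7 lines after 5^1)

5^30 = 931322574615478515625. Using exponentiation by squaring, this requires 7 multiplications. The key idea: if the exponent is even, square the half-power; if odd, multiply by the base once.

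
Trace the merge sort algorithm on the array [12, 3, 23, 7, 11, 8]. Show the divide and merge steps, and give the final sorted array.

Merge sort trace:

Split: [12, 3, 23, 7, 11, 8] -> [12, 3, 23] and [7, 11, 8]
  Split: [12, 3, 23] -> [12] and [3, 23]
    Split: [3, 23] -> [3] and [23]
    Merge: [3] + [23] -> [3, 23]
  Merge: [12] + [3, 23] -> [3, 12, 23]
  Split: [7, 11, 8] -> [7] and [11, 8]
    Split: [11, 8] -> [11] and [8]
    Merge: [11] + [8] -> [8, 11]
  Merge: [7] + [8, 11] -> [7, 8, 11]
Merge: [3, 12, 23] + [7, 8, 11] -> [3, 7, 8, 11, 12, 23]

Final sorted array: [3, 7, 8, 11, 12, 23]

The merge sort proceeds by recursively splitting the array and merging sorted halves.
After all merges, the sorted array is [3, 7, 8, 11, 12, 23].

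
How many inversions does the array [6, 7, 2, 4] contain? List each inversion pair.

Finding inversions in [6, 7, 2, 4]:

(0, 2): arr[0]=6 > arr[2]=2
(0, 3): arr[0]=6 > arr[3]=4
(1, 2): arr[1]=7 > arr[2]=2
(1, 3): arr[1]=7 > arr[3]=4

Total inversions: 4

The array has 4 inversion(s): (0,2), (0,3), (1,2), (1,3). Each pair (i,j) satisfies i < j and arr[i] > arr[j].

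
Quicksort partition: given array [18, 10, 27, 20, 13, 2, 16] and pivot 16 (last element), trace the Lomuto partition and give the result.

Lomuto partition with pivot = 16:

Initial array: [18, 10, 27, 20, 13, 2, 16]

arr[0]=18 > 16: no swap
arr[1]=10 <= 16: swap with position 0, array becomes [10, 18, 27, 20, 13, 2, 16]
arr[2]=27 > 16: no swap
arr[3]=20 > 16: no swap
arr[4]=13 <= 16: swap with position 1, array becomes [10, 13, 27, 20, 18, 2, 16]
arr[5]=2 <= 16: swap with position 2, array becomes [10, 13, 2, 20, 18, 27, 16]

Place pivot at position 3: [10, 13, 2, 16, 18, 27, 20]
Pivot position: 3

After partitioning with pivot 16, the array becomes [10, 13, 2, 16, 18, 27, 20]. The pivot is placed at index 3. All elements to the left of the pivot are <= 16, and all elements to the right are > 16.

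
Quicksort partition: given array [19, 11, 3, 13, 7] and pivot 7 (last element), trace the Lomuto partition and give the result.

Lomuto partition with pivot = 7:

Initial array: [19, 11, 3, 13, 7]

arr[0]=19 > 7: no swap
arr[1]=11 > 7: no swap
arr[2]=3 <= 7: swap with position 0, array becomes [3, 11, 19, 13, 7]
arr[3]=13 > 7: no swap

Place pivot at position 1: [3, 7, 19, 13, 11]
Pivot position: 1

After partitioning with pivot 7, the array becomes [3, 7, 19, 13, 11]. The pivot is placed at index 1. All elements to the left of the pivot are <= 7, and all elements to the right are > 7.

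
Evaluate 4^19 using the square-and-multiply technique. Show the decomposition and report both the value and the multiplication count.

Computing 4^19 by squaring (build up from 4^1; each line after the first costs one multiplication):

4^1 = 4
4^2 = (4^1)^2 = 4^2 = 16
4^4 = (4^2)^2 = 16^2 = 256
4^8 = (4^4)^2 = 256^2 = 65536
4^9 = 4 * 4^8 = 4 * 65536 = 262144
4^18 = (4^9)^2 = 262144^2 = 68719476736
4^19 = 4 * 4^18 = 4 * 68719476736 = 274877906944

Result: 274877906944
Multiplications needed: 6 (6 lines after 4^1)

4^19 = 274877906944. Using exponentiation by squaring, this requires 6 multiplications. The key idea: if the exponent is even, square the half-power; if odd, multiply by the base once.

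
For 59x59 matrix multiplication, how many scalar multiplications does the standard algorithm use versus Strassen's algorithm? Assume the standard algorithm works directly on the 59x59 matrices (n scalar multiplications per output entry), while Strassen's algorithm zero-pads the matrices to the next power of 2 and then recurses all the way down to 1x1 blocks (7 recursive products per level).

Matrix multiplication for 59x59 matrices:

Strassen's algorithm requires power-of-2 dimensions. Pad 59x59 to 64x64 (next power of 2).

Standard algorithm: 59^3 = 205379 multiplications
Strassen's algorithm: 7^(log2(64)) = 7^6 = 117649 multiplications
Savings: 205379 - 117649 = 87730 multiplications

Standard: 205379 multiplications (59^3). Strassen: 117649 multiplications (7^6, after padding to 64x64). Strassen reduces 8 recursive multiplications to 7 at each level.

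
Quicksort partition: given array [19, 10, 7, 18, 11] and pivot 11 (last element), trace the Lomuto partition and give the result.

Lomuto partition with pivot = 11:

Initial array: [19, 10, 7, 18, 11]

arr[0]=19 > 11: no swap
arr[1]=10 <= 11: swap with position 0, array becomes [10, 19, 7, 18, 11]
arr[2]=7 <= 11: swap with position 1, array becomes [10, 7, 19, 18, 11]
arr[3]=18 > 11: no swap

Place pivot at position 2: [10, 7, 11, 18, 19]
Pivot position: 2

After partitioning with pivot 11, the array becomes [10, 7, 11, 18, 19]. The pivot is placed at index 2. All elements to the left of the pivot are <= 11, and all elements to the right are > 11.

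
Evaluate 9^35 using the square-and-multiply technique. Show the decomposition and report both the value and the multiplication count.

Computing 9^35 by squaring (build up from 9^1; each line after the first costs one multiplication):

9^1 = 9
9^2 = (9^1)^2 = 9^2 = 81
9^4 = (9^2)^2 = 81^2 = 6561
9^8 = (9^4)^2 = 6561^2 = 43046721
9^16 = (9^8)^2 = 43046721^2 = 1853020188851841
9^17 = 9 * 9^16 = 9 * 1853020188851841 = 16677181699666569
9^34 = (9^17)^2 = 16677181699666569^2 = 278128389443693511257285776231761
9^35 = 9 * 9^34 = 9 * 278128389443693511257285776231761 = 2503155504993241601315571986085849

Result: 2503155504993241601315571986085849
Multiplications needed: 7 (7 lines after 9^1)

9^35 = 2503155504993241601315571986085849. Using exponentiation by squaring, this requires 7 multiplications. The key idea: if the exponent is even, square the half-power; if odd, multiply by the base once.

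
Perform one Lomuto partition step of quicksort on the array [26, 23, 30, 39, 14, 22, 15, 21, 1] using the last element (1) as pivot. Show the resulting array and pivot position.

Lomuto partition with pivot = 1:

Initial array: [26, 23, 30, 39, 14, 22, 15, 21, 1]

arr[0]=26 > 1: no swap
arr[1]=23 > 1: no swap
arr[2]=30 > 1: no swap
arr[3]=39 > 1: no swap
arr[4]=14 > 1: no swap
arr[5]=22 > 1: no swap
arr[6]=15 > 1: no swap
arr[7]=21 > 1: no swap

Place pivot at position 0: [1, 23, 30, 39, 14, 22, 15, 21, 26]
Pivot position: 0

After partitioning with pivot 1, the array becomes [1, 23, 30, 39, 14, 22, 15, 21, 26]. The pivot is placed at index 0. All elements to the left of the pivot are <= 1, and all elements to the right are > 1.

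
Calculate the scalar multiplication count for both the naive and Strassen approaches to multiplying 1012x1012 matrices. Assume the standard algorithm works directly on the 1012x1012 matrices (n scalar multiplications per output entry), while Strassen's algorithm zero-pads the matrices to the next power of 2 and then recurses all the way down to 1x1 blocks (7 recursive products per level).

Matrix multiplication for 1012x1012 matrices:

Strassen's algorithm requires power-of-2 dimensions. Pad 1012x1012 to 1024x1024 (next power of 2).

Standard algorithm: 1012^3 = 1036433728 multiplications
Strassen's algorithm: 7^(log2(1024)) = 7^10 = 282475249 multiplications
Savings: 1036433728 - 282475249 = 753958479 multiplications

Standard: 1036433728 multiplications (1012^3). Strassen: 282475249 multiplications (7^10, after padding to 1024x1024). Strassen reduces 8 recursive multiplications to 7 at each level.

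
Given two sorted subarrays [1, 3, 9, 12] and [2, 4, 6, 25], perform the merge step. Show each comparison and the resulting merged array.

Merging process:

Compare 1 vs 2: take 1 from left. Merged: [1]
Compare 3 vs 2: take 2 from right. Merged: [1, 2]
Compare 3 vs 4: take 3 from left. Merged: [1, 2, 3]
Compare 9 vs 4: take 4 from right. Merged: [1, 2, 3, 4]
Compare 9 vs 6: take 6 from right. Merged: [1, 2, 3, 4, 6]
Compare 9 vs 25: take 9 from left. Merged: [1, 2, 3, 4, 6, 9]
Compare 12 vs 25: take 12 from left. Merged: [1, 2, 3, 4, 6, 9, 12]
Append remaining from right: [25]. Merged: [1, 2, 3, 4, 6, 9, 12, 25]

Final merged array: [1, 2, 3, 4, 6, 9, 12, 25]
Total comparisons: 7

The merged array is [1, 2, 3, 4, 6, 9, 12, 25], requiring 7 comparisons. The merge step runs in O(n) time where n is the total number of elements.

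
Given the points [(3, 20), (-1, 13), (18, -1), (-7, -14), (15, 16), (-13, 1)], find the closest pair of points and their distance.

Computing all pairwise distances among 6 points:

d((3, 20), (-1, 13)) = 8.0623 <-- minimum
d((3, 20), (18, -1)) = 25.807
d((3, 20), (-7, -14)) = 35.4401
d((3, 20), (15, 16)) = 12.6491
d((3, 20), (-13, 1)) = 24.8395
d((-1, 13), (18, -1)) = 23.6008
d((-1, 13), (-7, -14)) = 27.6586
d((-1, 13), (15, 16)) = 16.2788
d((-1, 13), (-13, 1)) = 16.9706
d((18, -1), (-7, -14)) = 28.178
d((18, -1), (15, 16)) = 17.2627
d((18, -1), (-13, 1)) = 31.0644
d((-7, -14), (15, 16)) = 37.2022
d((-7, -14), (-13, 1)) = 16.1555
d((15, 16), (-13, 1)) = 31.7648

Closest pair: (3, 20) and (-1, 13) with distance 8.0623

The closest pair is (3, 20) and (-1, 13) with Euclidean distance 8.0623. For 6 points, brute-force pairwise comparison is shown above. For large n, the divide-and-conquer algorithm (sort by x, recurse on halves, check the dividing strip) achieves O(n log n).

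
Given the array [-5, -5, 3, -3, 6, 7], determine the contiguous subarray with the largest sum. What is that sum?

Using Kadane's algorithm on [-5, -5, 3, -3, 6, 7]:

Scanning through the array:
Position 1 (value -5): max_ending_here = -5, max_so_far = -5
Position 2 (value 3): max_ending_here = 3, max_so_far = 3
Position 3 (value -3): max_ending_here = 0, max_so_far = 3
Position 4 (value 6): max_ending_here = 6, max_so_far = 6
Position 5 (value 7): max_ending_here = 13, max_so_far = 13

Maximum subarray: [3, -3, 6, 7]
Maximum sum: 13

The maximum subarray is [3, -3, 6, 7] with sum 13. This subarray runs from index 2 to index 5.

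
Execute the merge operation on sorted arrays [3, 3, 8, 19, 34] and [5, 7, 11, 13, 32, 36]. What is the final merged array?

Merging process:

Compare 3 vs 5: take 3 from left. Merged: [3]
Compare 3 vs 5: take 3 from left. Merged: [3, 3]
Compare 8 vs 5: take 5 from right. Merged: [3, 3, 5]
Compare 8 vs 7: take 7 from right. Merged: [3, 3, 5, 7]
Compare 8 vs 11: take 8 from left. Merged: [3, 3, 5, 7, 8]
Compare 19 vs 11: take 11 from right. Merged: [3, 3, 5, 7, 8, 11]
Compare 19 vs 13: take 13 from right. Merged: [3, 3, 5, 7, 8, 11, 13]
Compare 19 vs 32: take 19 from left. Merged: [3, 3, 5, 7, 8, 11, 13, 19]
Compare 34 vs 32: take 32 from right. Merged: [3, 3, 5, 7, 8, 11, 13, 19, 32]
Compare 34 vs 36: take 34 from left. Merged: [3, 3, 5, 7, 8, 11, 13, 19, 32, 34]
Append remaining from right: [36]. Merged: [3, 3, 5, 7, 8, 11, 13, 19, 32, 34, 36]

Final merged array: [3, 3, 5, 7, 8, 11, 13, 19, 32, 34, 36]
Total comparisons: 10

The merged array is [3, 3, 5, 7, 8, 11, 13, 19, 32, 34, 36], requiring 10 comparisons. The merge step runs in O(n) time where n is the total number of elements.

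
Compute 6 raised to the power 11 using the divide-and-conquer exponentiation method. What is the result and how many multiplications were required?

Computing 6^11 by squaring (build up from 6^1; each line after the first costs one multiplication):

6^1 = 6
6^2 = (6^1)^2 = 6^2 = 36
6^4 = (6^2)^2 = 36^2 = 1296
6^5 = 6 * 6^4 = 6 * 1296 = 7776
6^10 = (6^5)^2 = 7776^2 = 60466176
6^11 = 6 * 6^10 = 6 * 60466176 = 362797056

Result: 362797056
Multiplications needed: 5 (5 lines after 6^1)

6^11 = 362797056. Using exponentiation by squaring, this requires 5 multiplications. The key idea: if the exponent is even, square the half-power; if odd, multiply by the base once.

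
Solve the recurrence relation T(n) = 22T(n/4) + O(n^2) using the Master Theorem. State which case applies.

Master Theorem for T(n) = 22T(n/4) + O(n^2):

a = 22, b = 4, c = 2
log_b(a) = log_4(22) = 2.2297

Case 1: c = 2 < log_4(22) = 2.2297
T(n) = O(n^(log_4 22))

For T(n) = 22T(n/4) + O(n^2): log_4(22) = 2.2297. This is Case 1 of the Master Theorem (c < log_b(a), work dominated by leaves), giving O(n^(log_4 22)).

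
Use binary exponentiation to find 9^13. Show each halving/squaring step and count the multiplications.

Computing 9^13 by squaring (build up from 9^1; each line after the first costs one multiplication):

9^1 = 9
9^2 = (9^1)^2 = 9^2 = 81
9^3 = 9 * 9^2 = 9 * 81 = 729
9^6 = (9^3)^2 = 729^2 = 531441
9^12 = (9^6)^2 = 531441^2 = 282429536481
9^13 = 9 * 9^12 = 9 * 282429536481 = 2541865828329

Result: 2541865828329
Multiplications needed: 5 (5 lines after 9^1)

9^13 = 2541865828329. Using exponentiation by squaring, this requires 5 multiplications. The key idea: if the exponent is even, square the half-power; if odd, multiply by the base once.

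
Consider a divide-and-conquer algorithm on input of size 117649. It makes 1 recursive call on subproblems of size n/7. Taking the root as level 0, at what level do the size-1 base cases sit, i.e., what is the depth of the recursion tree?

For divide and conquer with division factor 7:

Problem sizes at each level:
Level 0: 117649
Level 1: 16807
Level 2: 2401
Level 3: 343
Level 4: 49
Level 5: 7
Level 6: 1

The root is level 0 and the size-1 base case is level 6 (the tree spans levels 0 through 6, i.e. 7 levels counting the root), so the depth is the number of divisions: log_7(117649) = 6

The recursion tree depth is log_7(117649) = 6. At each level, the problem size is divided by 7, so it takes 6 divisions to reduce to a base case of size 1. The algorithm makes 1 recursive call at each level.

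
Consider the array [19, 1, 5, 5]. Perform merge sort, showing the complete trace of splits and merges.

Merge sort trace:

Split: [19, 1, 5, 5] -> [19, 1] and [5, 5]
  Split: [19, 1] -> [19] and [1]
  Merge: [19] + [1] -> [1, 19]
  Split: [5, 5] -> [5] and [5]
  Merge: [5] + [5] -> [5, 5]
Merge: [1, 19] + [5, 5] -> [1, 5, 5, 19]

Final sorted array: [1, 5, 5, 19]

The merge sort proceeds by recursively splitting the array and merging sorted halves.
After all merges, the sorted array is [1, 5, 5, 19].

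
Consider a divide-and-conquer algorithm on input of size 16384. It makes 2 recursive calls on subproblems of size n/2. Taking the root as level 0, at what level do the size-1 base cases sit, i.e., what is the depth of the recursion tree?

For divide and conquer with division factor 2:

Problem sizes at each level:
Level 0: 16384
Level 1: 8192
Level 2: 4096
Level 3: 2048
Level 4: 1024
Level 5: 512
Level 6: 256
Level 7: 128
Level 8: 64
Level 9: 32
Level 10: 16
Level 11: 8
Level 12: 4
Level 13: 2
Level 14: 1

The root is level 0 and the size-1 base case is level 14 (the tree spans levels 0 through 14, i.e. 15 levels counting the root), so the depth is the number of divisions: log_2(16384) = 14

The recursion tree depth is log_2(16384) = 14. At each level, the problem size is divided by 2, so it takes 14 divisions to reduce to a base case of size 1. The algorithm makes 2 recursive calls at each level.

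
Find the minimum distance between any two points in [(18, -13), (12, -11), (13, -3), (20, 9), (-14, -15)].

Computing all pairwise distances among 5 points:

d((18, -13), (12, -11)) = 6.3246 <-- minimum
d((18, -13), (13, -3)) = 11.1803
d((18, -13), (20, 9)) = 22.0907
d((18, -13), (-14, -15)) = 32.0624
d((12, -11), (13, -3)) = 8.0623
d((12, -11), (20, 9)) = 21.5407
d((12, -11), (-14, -15)) = 26.3059
d((13, -3), (20, 9)) = 13.8924
d((13, -3), (-14, -15)) = 29.5466
d((20, 9), (-14, -15)) = 41.6173

Closest pair: (18, -13) and (12, -11) with distance 6.3246

The closest pair is (18, -13) and (12, -11) with Euclidean distance 6.3246. For 5 points, brute-force pairwise comparison is shown above. For large n, the divide-and-conquer algorithm (sort by x, recurse on halves, check the dividing strip) achieves O(n log n).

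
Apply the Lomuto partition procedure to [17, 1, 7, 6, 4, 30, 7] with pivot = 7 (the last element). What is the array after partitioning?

Lomuto partition with pivot = 7:

Initial array: [17, 1, 7, 6, 4, 30, 7]

arr[0]=17 > 7: no swap
arr[1]=1 <= 7: swap with position 0, array becomes [1, 17, 7, 6, 4, 30, 7]
arr[2]=7 <= 7: swap with position 1, array becomes [1, 7, 17, 6, 4, 30, 7]
arr[3]=6 <= 7: swap with position 2, array becomes [1, 7, 6, 17, 4, 30, 7]
arr[4]=4 <= 7: swap with position 3, array becomes [1, 7, 6, 4, 17, 30, 7]
arr[5]=30 > 7: no swap

Place pivot at position 4: [1, 7, 6, 4, 7, 30, 17]
Pivot position: 4

After partitioning with pivot 7, the array becomes [1, 7, 6, 4, 7, 30, 17]. The pivot is placed at index 4. All elements to the left of the pivot are <= 7, and all elements to the right are > 7.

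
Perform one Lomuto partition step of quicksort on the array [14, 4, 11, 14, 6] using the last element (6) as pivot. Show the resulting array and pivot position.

Lomuto partition with pivot = 6:

Initial array: [14, 4, 11, 14, 6]

arr[0]=14 > 6: no swap
arr[1]=4 <= 6: swap with position 0, array becomes [4, 14, 11, 14, 6]
arr[2]=11 > 6: no swap
arr[3]=14 > 6: no swap

Place pivot at position 1: [4, 6, 11, 14, 14]
Pivot position: 1

After partitioning with pivot 6, the array becomes [4, 6, 11, 14, 14]. The pivot is placed at index 1. All elements to the left of the pivot are <= 6, and all elements to the right are > 6.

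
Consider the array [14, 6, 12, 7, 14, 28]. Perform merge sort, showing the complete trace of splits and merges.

Merge sort trace:

Split: [14, 6, 12, 7, 14, 28] -> [14, 6, 12] and [7, 14, 28]
  Split: [14, 6, 12] -> [14] and [6, 12]
    Split: [6, 12] -> [6] and [12]
    Merge: [6] + [12] -> [6, 12]
  Merge: [14] + [6, 12] -> [6, 12, 14]
  Split: [7, 14, 28] -> [7] and [14, 28]
    Split: [14, 28] -> [14] and [28]
    Merge: [14] + [28] -> [14, 28]
  Merge: [7] + [14, 28] -> [7, 14, 28]
Merge: [6, 12, 14] + [7, 14, 28] -> [6, 7, 12, 14, 14, 28]

Final sorted array: [6, 7, 12, 14, 14, 28]

The merge sort proceeds by recursively splitting the array and merging sorted halves.
After all merges, the sorted array is [6, 7, 12, 14, 14, 28].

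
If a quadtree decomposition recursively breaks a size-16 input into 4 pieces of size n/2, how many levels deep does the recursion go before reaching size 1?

For divide and conquer with division factor 2:

Problem sizes at each level:
Level 0: 16
Level 1: 8
Level 2: 4
Level 3: 2
Level 4: 1

The root is level 0 and the size-1 base case is level 4 (the tree spans levels 0 through 4, i.e. 5 levels counting the root), so the depth is the number of divisions: log_2(16) = 4

The recursion tree depth is log_2(16) = 4. At each level, the problem size is divided by 2, so it takes 4 divisions to reduce to a base case of size 1. The algorithm makes 4 recursive calls at each level.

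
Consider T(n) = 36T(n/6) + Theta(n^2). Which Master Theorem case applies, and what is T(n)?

Master Theorem for T(n) = 36T(n/6) + O(n^2):

a = 36, b = 6, c = 2
log_b(a) = log_6(36) = 2.0000

Case 2: c = 2 = log_6(36) = 2.0000
T(n) = O(n^2 log n) = O(n^2 log n)

For T(n) = 36T(n/6) + O(n^2): log_6(36) = 2.0000. This is Case 2 of the Master Theorem (c = log_b(a), equal work at all levels), giving O(n^2 log n).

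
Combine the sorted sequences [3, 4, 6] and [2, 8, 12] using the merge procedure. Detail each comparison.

Merging process:

Compare 3 vs 2: take 2 from right. Merged: [2]
Compare 3 vs 8: take 3 from left. Merged: [2, 3]
Compare 4 vs 8: take 4 from left. Merged: [2, 3, 4]
Compare 6 vs 8: take 6 from left. Merged: [2, 3, 4, 6]
Append remaining from right: [8, 12]. Merged: [2, 3, 4, 6, 8, 12]

Final merged array: [2, 3, 4, 6, 8, 12]
Total comparisons: 4

The merged array is [2, 3, 4, 6, 8, 12], requiring 4 comparisons. The merge step runs in O(n) time where n is the total number of elements.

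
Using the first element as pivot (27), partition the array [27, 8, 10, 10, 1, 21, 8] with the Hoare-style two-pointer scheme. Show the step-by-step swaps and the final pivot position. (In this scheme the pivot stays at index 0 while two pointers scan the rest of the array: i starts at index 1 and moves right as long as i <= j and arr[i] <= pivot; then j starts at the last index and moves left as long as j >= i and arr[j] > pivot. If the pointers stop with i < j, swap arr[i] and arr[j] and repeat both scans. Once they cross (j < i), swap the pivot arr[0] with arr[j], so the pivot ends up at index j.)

Hoare-style two-pointer partition with pivot = 27:

Initial array: [27, 8, 10, 10, 1, 21, 8]

Pointers start at i = 1, j = 6.
i ends at 7, j ends at 6: the pointers have crossed (j < i), so scanning stops.

Swap pivot arr[0] with arr[6] to place pivot at position 6: [8, 8, 10, 10, 1, 21, 27]
Pivot position: 6

After partitioning with pivot 27, the array becomes [8, 8, 10, 10, 1, 21, 27]. The pivot is placed at index 6. All elements to the left of the pivot are <= 27, and all elements to the right are > 27.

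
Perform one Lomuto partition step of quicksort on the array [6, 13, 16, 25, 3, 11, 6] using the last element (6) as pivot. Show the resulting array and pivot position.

Lomuto partition with pivot = 6:

Initial array: [6, 13, 16, 25, 3, 11, 6]

arr[0]=6 <= 6: swap with position 0, array becomes [6, 13, 16, 25, 3, 11, 6]
arr[1]=13 > 6: no swap
arr[2]=16 > 6: no swap
arr[3]=25 > 6: no swap
arr[4]=3 <= 6: swap with position 1, array becomes [6, 3, 16, 25, 13, 11, 6]
arr[5]=11 > 6: no swap

Place pivot at position 2: [6, 3, 6, 25, 13, 11, 16]
Pivot position: 2

After partitioning with pivot 6, the array becomes [6, 3, 6, 25, 13, 11, 16]. The pivot is placed at index 2. All elements to the left of the pivot are <= 6, and all elements to the right are > 6.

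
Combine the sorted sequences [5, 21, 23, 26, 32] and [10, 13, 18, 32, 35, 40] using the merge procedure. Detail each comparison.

Merging process:

Compare 5 vs 10: take 5 from left. Merged: [5]
Compare 21 vs 10: take 10 from right. Merged: [5, 10]
Compare 21 vs 13: take 13 from right. Merged: [5, 10, 13]
Compare 21 vs 18: take 18 from right. Merged: [5, 10, 13, 18]
Compare 21 vs 32: take 21 from left. Merged: [5, 10, 13, 18, 21]
Compare 23 vs 32: take 23 from left. Merged: [5, 10, 13, 18, 21, 23]
Compare 26 vs 32: take 26 from left. Merged: [5, 10, 13, 18, 21, 23, 26]
Compare 32 vs 32: take 32 from left. Merged: [5, 10, 13, 18, 21, 23, 26, 32]
Append remaining from right: [32, 35, 40]. Merged: [5, 10, 13, 18, 21, 23, 26, 32, 32, 35, 40]

Final merged array: [5, 10, 13, 18, 21, 23, 26, 32, 32, 35, 40]
Total comparisons: 8

The merged array is [5, 10, 13, 18, 21, 23, 26, 32, 32, 35, 40], requiring 8 comparisons. The merge step runs in O(n) time where n is the total number of elements.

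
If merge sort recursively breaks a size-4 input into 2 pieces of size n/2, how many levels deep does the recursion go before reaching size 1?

For divide and conquer with division factor 2:

Problem sizes at each level:
Level 0: 4
Level 1: 2
Level 2: 1

The root is level 0 and the size-1 base case is level 2 (the tree spans levels 0 through 2, i.e. 3 levels counting the root), so the depth is the number of divisions: log_2(4) = 2

The recursion tree depth is log_2(4) = 2. At each level, the problem size is divided by 2, so it takes 2 divisions to reduce to a base case of size 1. The algorithm makes 2 recursive calls at each level.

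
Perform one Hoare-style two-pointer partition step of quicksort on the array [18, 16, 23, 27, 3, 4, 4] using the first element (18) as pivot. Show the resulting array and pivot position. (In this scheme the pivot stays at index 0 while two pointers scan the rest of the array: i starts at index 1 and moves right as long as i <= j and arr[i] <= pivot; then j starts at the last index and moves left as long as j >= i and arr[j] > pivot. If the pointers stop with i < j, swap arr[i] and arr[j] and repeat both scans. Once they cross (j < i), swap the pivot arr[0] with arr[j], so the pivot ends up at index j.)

Hoare-style two-pointer partition with pivot = 18:

Initial array: [18, 16, 23, 27, 3, 4, 4]

Pointers start at i = 1, j = 6.
i stops at index 2 (arr[2]=23 > 18), j stops at index 6 (arr[6]=4 <= 18): swap arr[2] and arr[6], array becomes [18, 16, 4, 27, 3, 4, 23]
i stops at index 3 (arr[3]=27 > 18), j stops at index 5 (arr[5]=4 <= 18): swap arr[3] and arr[5], array becomes [18, 16, 4, 4, 3, 27, 23]
i ends at 5, j ends at 4: the pointers have crossed (j < i), so scanning stops.

Swap pivot arr[0] with arr[4] to place pivot at position 4: [3, 16, 4, 4, 18, 27, 23]
Pivot position: 4

After partitioning with pivot 18, the array becomes [3, 16, 4, 4, 18, 27, 23]. The pivot is placed at index 4. All elements to the left of the pivot are <= 18, and all elements to the right are > 18.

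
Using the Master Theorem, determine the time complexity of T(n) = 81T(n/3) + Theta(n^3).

Master Theorem for T(n) = 81T(n/3) + O(n^3):

a = 81, b = 3, c = 3
log_b(a) = log_3(81) = 4.0000

Case 1: c = 3 < log_3(81) = 4.0000
T(n) = O(n^(log_3 81)) = O(n^4)

For T(n) = 81T(n/3) + O(n^3): log_3(81) = 4.0000. This is Case 1 of the Master Theorem (c < log_b(a), work dominated by leaves), giving O(n^4).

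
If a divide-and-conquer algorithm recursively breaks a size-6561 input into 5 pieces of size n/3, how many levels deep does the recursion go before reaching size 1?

For divide and conquer with division factor 3:

Problem sizes at each level:
Level 0: 6561
Level 1: 2187
Level 2: 729
Level 3: 243
Level 4: 81
Level 5: 27
Level 6: 9
Level 7: 3
Level 8: 1

The root is level 0 and the size-1 base case is level 8 (the tree spans levels 0 through 8, i.e. 9 levels counting the root), so the depth is the number of divisions: log_3(6561) = 8

The recursion tree depth is log_3(6561) = 8. At each level, the problem size is divided by 3, so it takes 8 divisions to reduce to a base case of size 1. The algorithm makes 5 recursive calls at each level.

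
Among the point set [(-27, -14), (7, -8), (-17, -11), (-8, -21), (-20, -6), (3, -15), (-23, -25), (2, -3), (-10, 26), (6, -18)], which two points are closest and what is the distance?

Computing all pairwise distances among 10 points:

d((-27, -14), (7, -8)) = 34.5254
d((-27, -14), (-17, -11)) = 10.4403
d((-27, -14), (-8, -21)) = 20.2485
d((-27, -14), (-20, -6)) = 10.6301
d((-27, -14), (3, -15)) = 30.0167
d((-27, -14), (-23, -25)) = 11.7047
d((-27, -14), (2, -3)) = 31.0161
d((-27, -14), (-10, 26)) = 43.4626
d((-27, -14), (6, -18)) = 33.2415
d((7, -8), (-17, -11)) = 24.1868
d((7, -8), (-8, -21)) = 19.8494
d((7, -8), (-20, -6)) = 27.074
d((7, -8), (3, -15)) = 8.0623
d((7, -8), (-23, -25)) = 34.4819
d((7, -8), (2, -3)) = 7.0711
d((7, -8), (-10, 26)) = 38.0132
d((7, -8), (6, -18)) = 10.0499
d((-17, -11), (-8, -21)) = 13.4536
d((-17, -11), (-20, -6)) = 5.831
d((-17, -11), (3, -15)) = 20.3961
d((-17, -11), (-23, -25)) = 15.2315
d((-17, -11), (2, -3)) = 20.6155
d((-17, -11), (-10, 26)) = 37.6563
d((-17, -11), (6, -18)) = 24.0416
d((-8, -21), (-20, -6)) = 19.2094
d((-8, -21), (3, -15)) = 12.53
d((-8, -21), (-23, -25)) = 15.5242
d((-8, -21), (2, -3)) = 20.5913
d((-8, -21), (-10, 26)) = 47.0425
d((-8, -21), (6, -18)) = 14.3178
d((-20, -6), (3, -15)) = 24.6982
d((-20, -6), (-23, -25)) = 19.2354
d((-20, -6), (2, -3)) = 22.2036
d((-20, -6), (-10, 26)) = 33.5261
d((-20, -6), (6, -18)) = 28.6356
d((3, -15), (-23, -25)) = 27.8568
d((3, -15), (2, -3)) = 12.0416
d((3, -15), (-10, 26)) = 43.0116
d((3, -15), (6, -18)) = 4.2426 <-- minimum
d((-23, -25), (2, -3)) = 33.3017
d((-23, -25), (-10, 26)) = 52.6308
d((-23, -25), (6, -18)) = 29.8329
d((2, -3), (-10, 26)) = 31.3847
d((2, -3), (6, -18)) = 15.5242
d((-10, 26), (6, -18)) = 46.8188

Closest pair: (3, -15) and (6, -18) with distance 4.2426

The closest pair is (3, -15) and (6, -18) with Euclidean distance 4.2426. For 10 points, brute-force pairwise comparison is shown above. For large n, the divide-and-conquer algorithm (sort by x, recurse on halves, check the dividing strip) achieves O(n log n).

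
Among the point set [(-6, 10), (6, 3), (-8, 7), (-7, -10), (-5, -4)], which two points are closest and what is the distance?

Computing all pairwise distances among 5 points:

d((-6, 10), (6, 3)) = 13.8924
d((-6, 10), (-8, 7)) = 3.6056 <-- minimum
d((-6, 10), (-7, -10)) = 20.025
d((-6, 10), (-5, -4)) = 14.0357
d((6, 3), (-8, 7)) = 14.5602
d((6, 3), (-7, -10)) = 18.3848
d((6, 3), (-5, -4)) = 13.0384
d((-8, 7), (-7, -10)) = 17.0294
d((-8, 7), (-5, -4)) = 11.4018
d((-7, -10), (-5, -4)) = 6.3246

Closest pair: (-6, 10) and (-8, 7) with distance 3.6056

The closest pair is (-6, 10) and (-8, 7) with Euclidean distance 3.6056. For 5 points, brute-force pairwise comparison is shown above. For large n, the divide-and-conquer algorithm (sort by x, recurse on halves, check the dividing strip) achieves O(n log n).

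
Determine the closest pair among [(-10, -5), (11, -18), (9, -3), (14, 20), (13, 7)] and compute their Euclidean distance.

Computing all pairwise distances among 5 points:

d((-10, -5), (11, -18)) = 24.6982
d((-10, -5), (9, -3)) = 19.105
d((-10, -5), (14, 20)) = 34.6554
d((-10, -5), (13, 7)) = 25.9422
d((11, -18), (9, -3)) = 15.1327
d((11, -18), (14, 20)) = 38.1182
d((11, -18), (13, 7)) = 25.0799
d((9, -3), (14, 20)) = 23.5372
d((9, -3), (13, 7)) = 10.7703 <-- minimum
d((14, 20), (13, 7)) = 13.0384

Closest pair: (9, -3) and (13, 7) with distance 10.7703

The closest pair is (9, -3) and (13, 7) with Euclidean distance 10.7703. For 5 points, brute-force pairwise comparison is shown above. For large n, the divide-and-conquer algorithm (sort by x, recurse on halves, check the dividing strip) achieves O(n log n).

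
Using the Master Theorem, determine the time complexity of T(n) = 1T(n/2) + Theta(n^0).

Master Theorem for T(n) = 1T(n/2) + O(n^0):

a = 1, b = 2, c = 0
log_b(a) = log_2(1) = 0.0000

Case 2: c = 0 = log_2(1) = 0.0000
T(n) = O(n^0 log n) = O(log n)

For T(n) = 1T(n/2) + O(n^0): log_2(1) = 0.0000. This is Case 2 of the Master Theorem (c = log_b(a), equal work at all levels), giving O(log n).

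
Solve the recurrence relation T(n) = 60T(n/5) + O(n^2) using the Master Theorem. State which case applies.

Master Theorem for T(n) = 60T(n/5) + O(n^2):

a = 60, b = 5, c = 2
log_b(a) = log_5(60) = 2.5440

Case 1: c = 2 < log_5(60) = 2.5440
T(n) = O(n^(log_5 60))

For T(n) = 60T(n/5) + O(n^2): log_5(60) = 2.5440. This is Case 1 of the Master Theorem (c < log_b(a), work dominated by leaves), giving O(n^(log_5 60)).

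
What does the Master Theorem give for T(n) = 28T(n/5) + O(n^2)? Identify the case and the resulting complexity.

Master Theorem for T(n) = 28T(n/5) + O(n^2):

a = 28, b = 5, c = 2
log_b(a) = log_5(28) = 2.0704

Case 1: c = 2 < log_5(28) = 2.0704
T(n) = O(n^(log_5 28))

For T(n) = 28T(n/5) + O(n^2): log_5(28) = 2.0704. This is Case 1 of the Master Theorem (c < log_b(a), work dominated by leaves), giving O(n^(log_5 28)).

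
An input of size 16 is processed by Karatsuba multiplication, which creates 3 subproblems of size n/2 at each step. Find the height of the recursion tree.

For divide and conquer with division factor 2:

Problem sizes at each level:
Level 0: 16
Level 1: 8
Level 2: 4
Level 3: 2
Level 4: 1

The root is level 0 and the size-1 base case is level 4 (the tree spans levels 0 through 4, i.e. 5 levels counting the root), so the depth is the number of divisions: log_2(16) = 4

The recursion tree depth is log_2(16) = 4. At each level, the problem size is divided by 2, so it takes 4 divisions to reduce to a base case of size 1. The algorithm makes 3 recursive calls at each level.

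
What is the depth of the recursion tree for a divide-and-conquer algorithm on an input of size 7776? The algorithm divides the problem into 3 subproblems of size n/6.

For divide and conquer with division factor 6:

Problem sizes at each level:
Level 0: 7776
Level 1: 1296
Level 2: 216
Level 3: 36
Level 4: 6
Level 5: 1

The root is level 0 and the size-1 base case is level 5 (the tree spans levels 0 through 5, i.e. 6 levels counting the root), so the depth is the number of divisions: log_6(7776) = 5

The recursion tree depth is log_6(7776) = 5. At each level, the problem size is divided by 6, so it takes 5 divisions to reduce to a base case of size 1. The algorithm makes 3 recursive calls at each level.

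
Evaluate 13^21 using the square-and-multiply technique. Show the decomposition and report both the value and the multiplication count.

Computing 13^21 by squaring (build up from 13^1; each line after the first costs one multiplication):

13^1 = 13
13^2 = (13^1)^2 = 13^2 = 169
13^4 = (13^2)^2 = 169^2 = 28561
13^5 = 13 * 13^4 = 13 * 28561 = 371293
13^10 = (13^5)^2 = 371293^2 = 137858491849
13^20 = (13^10)^2 = 137858491849^2 = 19004963774880799438801
13^21 = 13 * 13^20 = 13 * 19004963774880799438801 = 247064529073450392704413

Result: 247064529073450392704413
Multiplications needed: 6 (6 lines after 13^1)

13^21 = 247064529073450392704413. Using exponentiation by squaring, this requires 6 multiplications. The key idea: if the exponent is even, square the half-power; if odd, multiply by the base once.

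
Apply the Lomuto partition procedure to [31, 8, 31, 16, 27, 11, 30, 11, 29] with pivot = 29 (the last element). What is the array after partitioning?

Lomuto partition with pivot = 29:

Initial array: [31, 8, 31, 16, 27, 11, 30, 11, 29]

arr[0]=31 > 29: no swap
arr[1]=8 <= 29: swap with position 0, array becomes [8, 31, 31, 16, 27, 11, 30, 11, 29]
arr[2]=31 > 29: no swap
arr[3]=16 <= 29: swap with position 1, array becomes [8, 16, 31, 31, 27, 11, 30, 11, 29]
arr[4]=27 <= 29: swap with position 2, array becomes [8, 16, 27, 31, 31, 11, 30, 11, 29]
arr[5]=11 <= 29: swap with position 3, array becomes [8, 16, 27, 11, 31, 31, 30, 11, 29]
arr[6]=30 > 29: no swap
arr[7]=11 <= 29: swap with position 4, array becomes [8, 16, 27, 11, 11, 31, 30, 31, 29]

Place pivot at position 5: [8, 16, 27, 11, 11, 29, 30, 31, 31]
Pivot position: 5

After partitioning with pivot 29, the array becomes [8, 16, 27, 11, 11, 29, 30, 31, 31]. The pivot is placed at index 5. All elements to the left of the pivot are <= 29, and all elements to the right are > 29.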